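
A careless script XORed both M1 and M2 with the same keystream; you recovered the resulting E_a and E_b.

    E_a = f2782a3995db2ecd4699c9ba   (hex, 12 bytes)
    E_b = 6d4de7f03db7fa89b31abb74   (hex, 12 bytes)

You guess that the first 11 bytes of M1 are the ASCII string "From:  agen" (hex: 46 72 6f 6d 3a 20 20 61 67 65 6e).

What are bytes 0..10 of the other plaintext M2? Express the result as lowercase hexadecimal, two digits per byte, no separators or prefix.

First, E_a ⊕ E_b = (M1 ⊕ K) ⊕ (M2 ⊕ K) = M1 ⊕ M2, so the key drops out. Then M2 = (M1 ⊕ M2) ⊕ M1 over the first 11 bytes.
byte 0: (f2 ⊕ 6d) ⊕ 46 = 9f ⊕ 46 = d9
byte 1: (78 ⊕ 4d) ⊕ 72 = 35 ⊕ 72 = 47
byte 2: (2a ⊕ e7) ⊕ 6f = cd ⊕ 6f = a2
byte 3: (39 ⊕ f0) ⊕ 6d = c9 ⊕ 6d = a4
byte 4: (95 ⊕ 3d) ⊕ 3a = a8 ⊕ 3a = 92
byte 5: (db ⊕ b7) ⊕ 20 = 6c ⊕ 20 = 4c
byte 6: (2e ⊕ fa) ⊕ 20 = d4 ⊕ 20 = f4
byte 7: (cd ⊕ 89) ⊕ 61 = 44 ⊕ 61 = 25
byte 8: (46 ⊕ b3) ⊕ 67 = f5 ⊕ 67 = 92
byte 9: (99 ⊕ 1a) ⊕ 65 = 83 ⊕ 65 = e6
byte 10: (c9 ⊕ bb) ⊕ 6e = 72 ⊕ 6e = 1c

d947a2a4924cf42592e61c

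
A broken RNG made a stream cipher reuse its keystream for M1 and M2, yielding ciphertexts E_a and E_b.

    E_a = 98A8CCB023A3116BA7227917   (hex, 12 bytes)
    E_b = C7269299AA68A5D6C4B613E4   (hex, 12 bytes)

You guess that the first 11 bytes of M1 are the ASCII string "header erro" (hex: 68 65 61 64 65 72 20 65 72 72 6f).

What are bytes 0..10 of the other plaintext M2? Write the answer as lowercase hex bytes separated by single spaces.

37 eb 3f 4d ec b9 94 d8 11 e6 05

First, E_a ⊕ E_b = (M1 ⊕ K) ⊕ (M2 ⊕ K) = M1 ⊕ M2, so the key drops out. Then M2 = (M1 ⊕ M2) ⊕ M1 over the first 11 bytes.
byte 0: (98 XOR c7) XOR 68 = 5f XOR 68 = 37
byte 1: (a8 XOR 26) XOR 65 = 8e XOR 65 = eb
byte 2: (cc XOR 92) XOR 61 = 5e XOR 61 = 3f
byte 3: (b0 XOR 99) XOR 64 = 29 XOR 64 = 4d
byte 4: (23 XOR aa) XOR 65 = 89 XOR 65 = ec
byte 5: (a3 XOR 68) XOR 72 = cb XOR 72 = b9
byte 6: (11 XOR a5) XOR 20 = b4 XOR 20 = 94
byte 7: (6b XOR d6) XOR 65 = bd XOR 65 = d8
byte 8: (a7 XOR c4) XOR 72 = 63 XOR 72 = 11
byte 9: (22 XOR b6) XOR 72 = 94 XOR 72 = e6
byte 10: (79 XOR 13) XOR 6f = 6a XOR 6f = 05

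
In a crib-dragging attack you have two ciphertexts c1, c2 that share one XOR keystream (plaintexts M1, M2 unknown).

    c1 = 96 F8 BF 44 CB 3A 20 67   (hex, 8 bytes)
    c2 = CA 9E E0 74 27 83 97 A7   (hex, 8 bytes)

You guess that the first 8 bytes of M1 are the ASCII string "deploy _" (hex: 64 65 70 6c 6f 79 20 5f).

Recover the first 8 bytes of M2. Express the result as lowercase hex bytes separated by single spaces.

First, c1 ⊕ c2 = (M1 ⊕ K) ⊕ (M2 ⊕ K) = M1 ⊕ M2, so the key drops out. Then M2 = (M1 ⊕ M2) ⊕ M1 over the first 8 bytes.
byte 0: (96 xor ca) xor 64 = 5c xor 64 = 38
byte 1: (f8 xor 9e) xor 65 = 66 xor 65 = 03
byte 2: (bf xor e0) xor 70 = 5f xor 70 = 2f
byte 3: (44 xor 74) xor 6c = 30 xor 6c = 5c
byte 4: (cb xor 27) xor 6f = ec xor 6f = 83
byte 5: (3a xor 83) xor 79 = b9 xor 79 = c0
byte 6: (20 xor 97) xor 20 = b7 xor 20 = 97
byte 7: (67 xor a7) xor 5f = c0 xor 5f = 9f

38 03 2f 5c 83 c0 97 9f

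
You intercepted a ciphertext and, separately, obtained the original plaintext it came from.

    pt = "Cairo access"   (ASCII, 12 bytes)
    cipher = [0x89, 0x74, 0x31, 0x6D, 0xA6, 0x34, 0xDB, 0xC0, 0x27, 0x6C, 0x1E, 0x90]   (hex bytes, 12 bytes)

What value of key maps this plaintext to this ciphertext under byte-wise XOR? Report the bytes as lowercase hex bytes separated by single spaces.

Since cipher = pt ⊕ key, XORing both sides with pt gives key = pt ⊕ cipher.
43 xor 89 = ca
61 xor 74 = 15
69 xor 31 = 58
72 xor 6d = 1f
6f xor a6 = c9
20 xor 34 = 14
61 xor db = ba
63 xor c0 = a3
63 xor 27 = 44
65 xor 6c = 09
73 xor 1e = 6d
73 xor 90 = e3

ca 15 58 1f c9 14 ba a3 44 09 6d e3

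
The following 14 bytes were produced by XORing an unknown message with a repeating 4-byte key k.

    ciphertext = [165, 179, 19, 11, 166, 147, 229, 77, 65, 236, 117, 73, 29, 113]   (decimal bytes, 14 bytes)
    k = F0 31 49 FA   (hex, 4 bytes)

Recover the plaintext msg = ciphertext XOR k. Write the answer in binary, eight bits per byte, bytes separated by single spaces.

The 4-byte key repeats, so the effective keystream is f0 31 49 fa f0 31 49 fa f0 31 49 fa f0 31.
byte 0: a5 xor f0 = 55
byte 1: b3 xor 31 = 82
byte 2: 13 xor 49 = 5a
byte 3: 0b xor fa = f1
byte 4: a6 xor f0 = 56
byte 5: 93 xor 31 = a2
byte 6: e5 xor 49 = ac
byte 7: 4d xor fa = b7
byte 8: 41 xor f0 = b1
byte 9: ec xor 31 = dd
byte 10: 75 xor 49 = 3c
byte 11: 49 xor fa = b3
byte 12: 1d xor f0 = ed
byte 13: 71 xor 31 = 40

01010101 10000010 01011010 11110001 01010110 10100010 10101100 10110111 10110001 11011101 00111100 10110011 11101101 01000000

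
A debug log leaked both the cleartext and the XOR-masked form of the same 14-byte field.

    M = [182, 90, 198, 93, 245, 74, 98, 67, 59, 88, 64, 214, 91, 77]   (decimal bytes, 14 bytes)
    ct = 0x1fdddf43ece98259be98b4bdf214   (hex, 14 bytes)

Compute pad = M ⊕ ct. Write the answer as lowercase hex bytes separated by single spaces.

Since ct = M ⊕ pad, XORing both sides with M gives pad = M ⊕ ct.
b6 ^ 1f = a9
5a ^ dd = 87
c6 ^ df = 19
5d ^ 43 = 1e
f5 ^ ec = 19
4a ^ e9 = a3
62 ^ 82 = e0
43 ^ 59 = 1a
3b ^ be = 85
58 ^ 98 = c0
40 ^ b4 = f4
d6 ^ bd = 6b
5b ^ f2 = a9
4d ^ 14 = 59

a9 87 19 1e 19 a3 e0 1a 85 c0 f4 6b a9 59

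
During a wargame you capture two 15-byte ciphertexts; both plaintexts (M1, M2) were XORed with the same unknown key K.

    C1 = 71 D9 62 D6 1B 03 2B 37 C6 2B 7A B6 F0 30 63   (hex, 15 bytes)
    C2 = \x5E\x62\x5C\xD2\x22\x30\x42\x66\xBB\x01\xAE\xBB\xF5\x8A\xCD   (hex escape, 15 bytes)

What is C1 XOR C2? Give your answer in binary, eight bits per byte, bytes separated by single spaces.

C1 ⊕ C2 = (M1 ⊕ K) ⊕ (M2 ⊕ K) = M1 ⊕ M2 — the shared key cancels under XOR.
71 xor 5e = 2f
d9 xor 62 = bb
62 xor 5c = 3e
d6 xor d2 = 04
1b xor 22 = 39
03 xor 30 = 33
2b xor 42 = 69
37 xor 66 = 51
c6 xor bb = 7d
2b xor 01 = 2a
7a xor ae = d4
b6 xor bb = 0d
f0 xor f5 = 05
30 xor 8a = ba
63 xor cd = ae

00101111 10111011 00111110 00000100 00111001 00110011 01101001 01010001 01111101 00101010 11010100 00001101 00000101 10111010 10101110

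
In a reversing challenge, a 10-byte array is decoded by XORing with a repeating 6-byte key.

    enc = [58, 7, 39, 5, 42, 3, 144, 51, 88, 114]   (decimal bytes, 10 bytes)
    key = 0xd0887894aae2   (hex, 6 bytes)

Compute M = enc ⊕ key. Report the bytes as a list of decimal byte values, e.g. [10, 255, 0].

The 6-byte key repeats, so the effective keystream is d0 88 78 94 aa e2 d0 88 78 94.
byte 0: 3a xor d0 = ea
byte 1: 07 xor 88 = 8f
byte 2: 27 xor 78 = 5f
byte 3: 05 xor 94 = 91
byte 4: 2a xor aa = 80
byte 5: 03 xor e2 = e1
byte 6: 90 xor d0 = 40
byte 7: 33 xor 88 = bb
byte 8: 58 xor 78 = 20
byte 9: 72 xor 94 = e6

[234, 143, 95, 145, 128, 225, 64, 187, 32, 230]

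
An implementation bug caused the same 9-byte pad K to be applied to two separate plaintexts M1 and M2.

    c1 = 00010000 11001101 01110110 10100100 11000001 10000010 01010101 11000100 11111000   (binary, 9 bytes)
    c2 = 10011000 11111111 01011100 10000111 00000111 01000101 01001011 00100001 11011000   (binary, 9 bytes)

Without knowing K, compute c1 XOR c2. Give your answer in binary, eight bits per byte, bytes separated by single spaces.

c1 ⊕ c2 = (M1 ⊕ K) ⊕ (M2 ⊕ K) = M1 ⊕ M2 — the shared key cancels under XOR.
10 ⊕ 98 = 88
cd ⊕ ff = 32
76 ⊕ 5c = 2a
a4 ⊕ 87 = 23
c1 ⊕ 07 = c6
82 ⊕ 45 = c7
55 ⊕ 4b = 1e
c4 ⊕ 21 = e5
f8 ⊕ d8 = 20

10001000 00110010 00101010 00100011 11000110 11000111 00011110 11100101 00100000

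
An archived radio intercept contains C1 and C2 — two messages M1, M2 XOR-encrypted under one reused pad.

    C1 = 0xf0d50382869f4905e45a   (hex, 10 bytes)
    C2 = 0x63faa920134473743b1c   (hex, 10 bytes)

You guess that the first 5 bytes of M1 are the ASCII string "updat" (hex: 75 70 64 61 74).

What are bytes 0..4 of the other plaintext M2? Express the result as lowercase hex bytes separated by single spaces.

e6 5f ce c3 e1

First, C1 ⊕ C2 = (M1 ⊕ K) ⊕ (M2 ⊕ K) = M1 ⊕ M2, so the key drops out. Then M2 = (M1 ⊕ M2) ⊕ M1 over the first 5 bytes.
byte 0: (f0 ⊕ 63) ⊕ 75 = 93 ⊕ 75 = e6
byte 1: (d5 ⊕ fa) ⊕ 70 = 2f ⊕ 70 = 5f
byte 2: (03 ⊕ a9) ⊕ 64 = aa ⊕ 64 = ce
byte 3: (82 ⊕ 20) ⊕ 61 = a2 ⊕ 61 = c3
byte 4: (86 ⊕ 13) ⊕ 74 = 95 ⊕ 74 = e1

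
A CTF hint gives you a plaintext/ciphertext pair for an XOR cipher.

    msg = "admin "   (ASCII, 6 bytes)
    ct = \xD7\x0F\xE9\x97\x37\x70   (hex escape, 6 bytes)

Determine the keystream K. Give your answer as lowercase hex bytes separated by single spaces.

b6 6b 84 fe 59 50

Since ct = msg ⊕ K, XORing both sides with msg gives K = msg ⊕ ct.
01100001 xor 11010111 = 10110110
01100100 xor 00001111 = 01101011
01101101 xor 11101001 = 10000100
01101001 xor 10010111 = 11111110
01101110 xor 00110111 = 01011001
00100000 xor 01110000 = 01010000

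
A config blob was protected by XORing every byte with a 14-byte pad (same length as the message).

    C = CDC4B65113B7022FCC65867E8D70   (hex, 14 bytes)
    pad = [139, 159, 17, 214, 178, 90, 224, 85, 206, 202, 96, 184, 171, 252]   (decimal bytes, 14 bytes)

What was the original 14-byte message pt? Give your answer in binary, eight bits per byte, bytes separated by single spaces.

01000110 01011011 10100111 10000111 10100001 11101101 11100010 01111010 00000010 10101111 11100110 11000110 00100110 10001100

byte 0: cd xor 8b = 46
byte 1: c4 xor 9f = 5b
byte 2: b6 xor 11 = a7
byte 3: 51 xor d6 = 87
byte 4: 13 xor b2 = a1
byte 5: b7 xor 5a = ed
byte 6: 02 xor e0 = e2
byte 7: 2f xor 55 = 7a
byte 8: cc xor ce = 02
byte 9: 65 xor ca = af
byte 10: 86 xor 60 = e6
byte 11: 7e xor b8 = c6
byte 12: 8d xor ab = 26
byte 13: 70 xor fc = 8c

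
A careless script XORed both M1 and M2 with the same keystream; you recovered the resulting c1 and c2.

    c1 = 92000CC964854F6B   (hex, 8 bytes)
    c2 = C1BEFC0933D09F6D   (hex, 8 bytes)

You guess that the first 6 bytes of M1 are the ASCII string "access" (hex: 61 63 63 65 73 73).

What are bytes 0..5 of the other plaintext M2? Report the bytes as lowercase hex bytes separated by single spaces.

32 dd 93 a5 24 26

First, c1 ⊕ c2 = (M1 ⊕ K) ⊕ (M2 ⊕ K) = M1 ⊕ M2, so the key drops out. Then M2 = (M1 ⊕ M2) ⊕ M1 over the first 6 bytes.
byte 0: (92 XOR c1) XOR 61 = 53 XOR 61 = 32
byte 1: (00 XOR be) XOR 63 = be XOR 63 = dd
byte 2: (0c XOR fc) XOR 63 = f0 XOR 63 = 93
byte 3: (c9 XOR 09) XOR 65 = c0 XOR 65 = a5
byte 4: (64 XOR 33) XOR 73 = 57 XOR 73 = 24
byte 5: (85 XOR d0) XOR 73 = 55 XOR 73 = 26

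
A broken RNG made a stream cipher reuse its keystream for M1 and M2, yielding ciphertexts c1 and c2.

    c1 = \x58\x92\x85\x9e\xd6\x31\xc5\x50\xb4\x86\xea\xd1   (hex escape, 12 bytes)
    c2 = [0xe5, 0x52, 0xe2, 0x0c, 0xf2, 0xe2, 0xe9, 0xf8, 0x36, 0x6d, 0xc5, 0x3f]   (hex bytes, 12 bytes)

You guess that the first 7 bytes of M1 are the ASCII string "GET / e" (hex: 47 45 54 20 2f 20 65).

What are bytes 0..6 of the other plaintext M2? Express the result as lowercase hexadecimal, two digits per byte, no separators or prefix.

First, c1 ⊕ c2 = (M1 ⊕ K) ⊕ (M2 ⊕ K) = M1 ⊕ M2, so the key drops out. Then M2 = (M1 ⊕ M2) ⊕ M1 over the first 7 bytes.
byte 0: (58 XOR e5) XOR 47 = bd XOR 47 = fa
byte 1: (92 XOR 52) XOR 45 = c0 XOR 45 = 85
byte 2: (85 XOR e2) XOR 54 = 67 XOR 54 = 33
byte 3: (9e XOR 0c) XOR 20 = 92 XOR 20 = b2
byte 4: (d6 XOR f2) XOR 2f = 24 XOR 2f = 0b
byte 5: (31 XOR e2) XOR 20 = d3 XOR 20 = f3
byte 6: (c5 XOR e9) XOR 65 = 2c XOR 65 = 49

fa8533b20bf349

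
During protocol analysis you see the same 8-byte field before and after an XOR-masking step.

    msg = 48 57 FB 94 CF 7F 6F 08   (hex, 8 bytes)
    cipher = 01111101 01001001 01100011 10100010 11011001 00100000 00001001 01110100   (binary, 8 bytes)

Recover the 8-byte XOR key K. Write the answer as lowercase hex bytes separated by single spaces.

35 1e 98 36 16 5f 66 7c

Since cipher = msg ⊕ K, XORing both sides with msg gives K = msg ⊕ cipher.
01001000 ^ 01111101 = 00110101
01010111 ^ 01001001 = 00011110
11111011 ^ 01100011 = 10011000
10010100 ^ 10100010 = 00110110
11001111 ^ 11011001 = 00010110
01111111 ^ 00100000 = 01011111
01101111 ^ 00001001 = 01100110
00001000 ^ 01110100 = 01111100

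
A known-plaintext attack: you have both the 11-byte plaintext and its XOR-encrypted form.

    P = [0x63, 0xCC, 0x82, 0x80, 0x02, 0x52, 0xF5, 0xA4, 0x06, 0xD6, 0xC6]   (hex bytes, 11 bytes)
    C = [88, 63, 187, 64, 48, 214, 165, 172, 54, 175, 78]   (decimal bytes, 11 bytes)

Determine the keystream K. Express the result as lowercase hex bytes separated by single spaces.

Since C = P ⊕ K, XORing both sides with P gives K = P ⊕ C.
byte 0: 01100011 ⊕ 01011000 = 00111011
byte 1: 11001100 ⊕ 00111111 = 11110011
byte 2: 10000010 ⊕ 10111011 = 00111001
byte 3: 10000000 ⊕ 01000000 = 11000000
byte 4: 00000010 ⊕ 00110000 = 00110010
byte 5: 01010010 ⊕ 11010110 = 10000100
byte 6: 11110101 ⊕ 10100101 = 01010000
byte 7: 10100100 ⊕ 10101100 = 00001000
byte 8: 00000110 ⊕ 00110110 = 00110000
byte 9: 11010110 ⊕ 10101111 = 01111001
byte 10: 11000110 ⊕ 01001110 = 10001000

3b f3 39 c0 32 84 50 08 30 79 88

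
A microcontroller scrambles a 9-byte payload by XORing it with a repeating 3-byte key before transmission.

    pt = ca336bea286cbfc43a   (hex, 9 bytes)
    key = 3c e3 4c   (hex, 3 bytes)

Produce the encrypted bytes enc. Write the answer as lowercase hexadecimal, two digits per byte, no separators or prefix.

f6d027d6cb20832776

The 3-byte key repeats, so the effective keystream is 3c e3 4c 3c e3 4c 3c e3 4c.
byte 0: ca ^ 3c = f6
byte 1: 33 ^ e3 = d0
byte 2: 6b ^ 4c = 27
byte 3: ea ^ 3c = d6
byte 4: 28 ^ e3 = cb
byte 5: 6c ^ 4c = 20
byte 6: bf ^ 3c = 83
byte 7: c4 ^ e3 = 27
byte 8: 3a ^ 4c = 76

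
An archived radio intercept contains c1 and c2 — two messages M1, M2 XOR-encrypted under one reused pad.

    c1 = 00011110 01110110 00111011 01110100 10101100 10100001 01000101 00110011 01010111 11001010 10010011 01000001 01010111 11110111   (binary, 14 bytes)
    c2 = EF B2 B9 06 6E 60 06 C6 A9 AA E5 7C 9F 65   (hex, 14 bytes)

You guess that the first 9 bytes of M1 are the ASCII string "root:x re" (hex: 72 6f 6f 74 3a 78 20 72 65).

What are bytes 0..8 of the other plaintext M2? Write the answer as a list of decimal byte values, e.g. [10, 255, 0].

[131, 171, 237, 6, 248, 185, 99, 135, 155]

First, c1 ⊕ c2 = (M1 ⊕ K) ⊕ (M2 ⊕ K) = M1 ⊕ M2, so the key drops out. Then M2 = (M1 ⊕ M2) ⊕ M1 over the first 9 bytes.
byte 0: (1e xor ef) xor 72 = f1 xor 72 = 83
byte 1: (76 xor b2) xor 6f = c4 xor 6f = ab
byte 2: (3b xor b9) xor 6f = 82 xor 6f = ed
byte 3: (74 xor 06) xor 74 = 72 xor 74 = 06
byte 4: (ac xor 6e) xor 3a = c2 xor 3a = f8
byte 5: (a1 xor 60) xor 78 = c1 xor 78 = b9
byte 6: (45 xor 06) xor 20 = 43 xor 20 = 63
byte 7: (33 xor c6) xor 72 = f5 xor 72 = 87
byte 8: (57 xor a9) xor 65 = fe xor 65 = 9b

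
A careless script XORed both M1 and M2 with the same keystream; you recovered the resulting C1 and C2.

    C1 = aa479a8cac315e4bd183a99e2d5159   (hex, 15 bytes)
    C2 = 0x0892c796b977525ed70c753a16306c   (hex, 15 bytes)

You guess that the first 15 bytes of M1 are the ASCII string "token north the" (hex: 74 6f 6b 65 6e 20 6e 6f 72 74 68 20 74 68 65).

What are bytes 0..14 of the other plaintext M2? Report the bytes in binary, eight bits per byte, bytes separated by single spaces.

First, C1 ⊕ C2 = (M1 ⊕ K) ⊕ (M2 ⊕ K) = M1 ⊕ M2, so the key drops out. Then M2 = (M1 ⊕ M2) ⊕ M1 over the first 15 bytes.
byte 0: (aa xor 08) xor 74 = a2 xor 74 = d6
byte 1: (47 xor 92) xor 6f = d5 xor 6f = ba
byte 2: (9a xor c7) xor 6b = 5d xor 6b = 36
byte 3: (8c xor 96) xor 65 = 1a xor 65 = 7f
byte 4: (ac xor b9) xor 6e = 15 xor 6e = 7b
byte 5: (31 xor 77) xor 20 = 46 xor 20 = 66
byte 6: (5e xor 52) xor 6e = 0c xor 6e = 62
byte 7: (4b xor 5e) xor 6f = 15 xor 6f = 7a
byte 8: (d1 xor d7) xor 72 = 06 xor 72 = 74
byte 9: (83 xor 0c) xor 74 = 8f xor 74 = fb
byte 10: (a9 xor 75) xor 68 = dc xor 68 = b4
byte 11: (9e xor 3a) xor 20 = a4 xor 20 = 84
byte 12: (2d xor 16) xor 74 = 3b xor 74 = 4f
byte 13: (51 xor 30) xor 68 = 61 xor 68 = 09
byte 14: (59 xor 6c) xor 65 = 35 xor 65 = 50

11010110 10111010 00110110 01111111 01111011 01100110 01100010 01111010 01110100 11111011 10110100 10000100 01001111 00001001 01010000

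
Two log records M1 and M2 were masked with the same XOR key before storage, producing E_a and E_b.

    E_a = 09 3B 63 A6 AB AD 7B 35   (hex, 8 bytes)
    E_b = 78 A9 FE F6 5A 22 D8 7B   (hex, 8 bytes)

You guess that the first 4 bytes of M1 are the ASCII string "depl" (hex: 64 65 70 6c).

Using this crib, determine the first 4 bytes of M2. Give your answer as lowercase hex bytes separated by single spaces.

15 f7 ed 3c

First, E_a ⊕ E_b = (M1 ⊕ K) ⊕ (M2 ⊕ K) = M1 ⊕ M2, so the key drops out. Then M2 = (M1 ⊕ M2) ⊕ M1 over the first 4 bytes.
byte 0: (09 XOR 78) XOR 64 = 71 XOR 64 = 15
byte 1: (3b XOR a9) XOR 65 = 92 XOR 65 = f7
byte 2: (63 XOR fe) XOR 70 = 9d XOR 70 = ed
byte 3: (a6 XOR f6) XOR 6c = 50 XOR 6c = 3c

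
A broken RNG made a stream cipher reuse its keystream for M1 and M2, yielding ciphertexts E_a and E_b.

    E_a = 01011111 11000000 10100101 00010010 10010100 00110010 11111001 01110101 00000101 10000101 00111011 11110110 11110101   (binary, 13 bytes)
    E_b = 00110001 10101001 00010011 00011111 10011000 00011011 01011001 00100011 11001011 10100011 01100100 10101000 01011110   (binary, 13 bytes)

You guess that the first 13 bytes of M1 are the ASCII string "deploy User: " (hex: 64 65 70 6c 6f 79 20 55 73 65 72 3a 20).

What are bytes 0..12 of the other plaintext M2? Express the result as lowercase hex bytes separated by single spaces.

0a 0c c6 61 63 50 80 03 bd 43 2d 64 8b

First, E_a ⊕ E_b = (M1 ⊕ K) ⊕ (M2 ⊕ K) = M1 ⊕ M2, so the key drops out. Then M2 = (M1 ⊕ M2) ⊕ M1 over the first 13 bytes.
byte 0: (5f XOR 31) XOR 64 = 6e XOR 64 = 0a
byte 1: (c0 XOR a9) XOR 65 = 69 XOR 65 = 0c
byte 2: (a5 XOR 13) XOR 70 = b6 XOR 70 = c6
byte 3: (12 XOR 1f) XOR 6c = 0d XOR 6c = 61
byte 4: (94 XOR 98) XOR 6f = 0c XOR 6f = 63
byte 5: (32 XOR 1b) XOR 79 = 29 XOR 79 = 50
byte 6: (f9 XOR 59) XOR 20 = a0 XOR 20 = 80
byte 7: (75 XOR 23) XOR 55 = 56 XOR 55 = 03
byte 8: (05 XOR cb) XOR 73 = ce XOR 73 = bd
byte 9: (85 XOR a3) XOR 65 = 26 XOR 65 = 43
byte 10: (3b XOR 64) XOR 72 = 5f XOR 72 = 2d
byte 11: (f6 XOR a8) XOR 3a = 5e XOR 3a = 64
byte 12: (f5 XOR 5e) XOR 20 = ab XOR 20 = 8b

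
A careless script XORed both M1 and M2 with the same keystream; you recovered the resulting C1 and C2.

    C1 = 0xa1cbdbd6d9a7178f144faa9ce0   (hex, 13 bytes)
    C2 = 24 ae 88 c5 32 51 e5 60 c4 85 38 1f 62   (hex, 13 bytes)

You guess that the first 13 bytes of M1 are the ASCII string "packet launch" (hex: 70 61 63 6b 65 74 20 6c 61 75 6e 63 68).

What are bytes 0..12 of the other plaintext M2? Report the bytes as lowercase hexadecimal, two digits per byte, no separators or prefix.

First, C1 ⊕ C2 = (M1 ⊕ K) ⊕ (M2 ⊕ K) = M1 ⊕ M2, so the key drops out. Then M2 = (M1 ⊕ M2) ⊕ M1 over the first 13 bytes.
byte 0: (a1 XOR 24) XOR 70 = 85 XOR 70 = f5
byte 1: (cb XOR ae) XOR 61 = 65 XOR 61 = 04
byte 2: (db XOR 88) XOR 63 = 53 XOR 63 = 30
byte 3: (d6 XOR c5) XOR 6b = 13 XOR 6b = 78
byte 4: (d9 XOR 32) XOR 65 = eb XOR 65 = 8e
byte 5: (a7 XOR 51) XOR 74 = f6 XOR 74 = 82
byte 6: (17 XOR e5) XOR 20 = f2 XOR 20 = d2
byte 7: (8f XOR 60) XOR 6c = ef XOR 6c = 83
byte 8: (14 XOR c4) XOR 61 = d0 XOR 61 = b1
byte 9: (4f XOR 85) XOR 75 = ca XOR 75 = bf
byte 10: (aa XOR 38) XOR 6e = 92 XOR 6e = fc
byte 11: (9c XOR 1f) XOR 63 = 83 XOR 63 = e0
byte 12: (e0 XOR 62) XOR 68 = 82 XOR 68 = ea

f50430788e82d283b1bffce0ea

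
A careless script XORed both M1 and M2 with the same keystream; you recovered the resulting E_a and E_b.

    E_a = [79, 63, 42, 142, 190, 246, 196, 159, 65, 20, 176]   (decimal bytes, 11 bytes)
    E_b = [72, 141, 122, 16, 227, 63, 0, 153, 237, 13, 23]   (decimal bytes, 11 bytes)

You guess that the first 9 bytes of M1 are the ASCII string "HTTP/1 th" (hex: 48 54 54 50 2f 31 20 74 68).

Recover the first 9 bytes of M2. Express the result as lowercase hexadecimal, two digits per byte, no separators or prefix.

4fe604ce72f8e472c4

First, E_a ⊕ E_b = (M1 ⊕ K) ⊕ (M2 ⊕ K) = M1 ⊕ M2, so the key drops out. Then M2 = (M1 ⊕ M2) ⊕ M1 over the first 9 bytes.
byte 0: (4f XOR 48) XOR 48 = 07 XOR 48 = 4f
byte 1: (3f XOR 8d) XOR 54 = b2 XOR 54 = e6
byte 2: (2a XOR 7a) XOR 54 = 50 XOR 54 = 04
byte 3: (8e XOR 10) XOR 50 = 9e XOR 50 = ce
byte 4: (be XOR e3) XOR 2f = 5d XOR 2f = 72
byte 5: (f6 XOR 3f) XOR 31 = c9 XOR 31 = f8
byte 6: (c4 XOR 00) XOR 20 = c4 XOR 20 = e4
byte 7: (9f XOR 99) XOR 74 = 06 XOR 74 = 72
byte 8: (41 XOR ed) XOR 68 = ac XOR 68 = c4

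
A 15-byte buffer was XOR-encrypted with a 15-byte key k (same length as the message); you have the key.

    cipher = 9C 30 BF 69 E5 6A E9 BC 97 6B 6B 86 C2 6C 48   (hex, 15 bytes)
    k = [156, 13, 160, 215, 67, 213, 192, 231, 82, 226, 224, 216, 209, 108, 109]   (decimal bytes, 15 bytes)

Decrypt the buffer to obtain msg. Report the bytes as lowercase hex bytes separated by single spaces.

00 3d 1f be a6 bf 29 5b c5 89 8b 5e 13 00 25

9c xor 9c = 00
30 xor 0d = 3d
bf xor a0 = 1f
69 xor d7 = be
e5 xor 43 = a6
6a xor d5 = bf
e9 xor c0 = 29
bc xor e7 = 5b
97 xor 52 = c5
6b xor e2 = 89
6b xor e0 = 8b
86 xor d8 = 5e
c2 xor d1 = 13
6c xor 6c = 00
48 xor 6d = 25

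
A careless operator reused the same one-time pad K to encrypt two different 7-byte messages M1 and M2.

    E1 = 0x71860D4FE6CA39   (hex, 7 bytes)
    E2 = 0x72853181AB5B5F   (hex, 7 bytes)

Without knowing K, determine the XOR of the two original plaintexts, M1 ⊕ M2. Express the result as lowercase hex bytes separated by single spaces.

E1 ⊕ E2 = (M1 ⊕ K) ⊕ (M2 ⊕ K) = M1 ⊕ M2 — the shared key cancels under XOR.
71 XOR 72 = 03
86 XOR 85 = 03
0d XOR 31 = 3c
4f XOR 81 = ce
e6 XOR ab = 4d
ca XOR 5b = 91
39 XOR 5f = 66

03 03 3c ce 4d 91 66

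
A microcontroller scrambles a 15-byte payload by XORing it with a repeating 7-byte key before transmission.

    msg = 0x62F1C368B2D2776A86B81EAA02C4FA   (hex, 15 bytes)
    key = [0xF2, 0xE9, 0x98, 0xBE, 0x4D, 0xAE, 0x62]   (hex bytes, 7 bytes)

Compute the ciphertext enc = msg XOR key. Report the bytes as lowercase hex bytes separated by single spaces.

The 7-byte key repeats, so the effective keystream is f2 e9 98 be 4d ae 62 f2 e9 98 be 4d ae 62 f2.
byte 0: 01100010 ⊕ 11110010 = 10010000
byte 1: 11110001 ⊕ 11101001 = 00011000
byte 2: 11000011 ⊕ 10011000 = 01011011
byte 3: 01101000 ⊕ 10111110 = 11010110
byte 4: 10110010 ⊕ 01001101 = 11111111
byte 5: 11010010 ⊕ 10101110 = 01111100
byte 6: 01110111 ⊕ 01100010 = 00010101
byte 7: 01101010 ⊕ 11110010 = 10011000
byte 8: 10000110 ⊕ 11101001 = 01101111
byte 9: 10111000 ⊕ 10011000 = 00100000
byte 10: 00011110 ⊕ 10111110 = 10100000
byte 11: 10101010 ⊕ 01001101 = 11100111
byte 12: 00000010 ⊕ 10101110 = 10101100
byte 13: 11000100 ⊕ 01100010 = 10100110
byte 14: 11111010 ⊕ 11110010 = 00001000

90 18 5b d6 ff 7c 15 98 6f 20 a0 e7 ac a6 08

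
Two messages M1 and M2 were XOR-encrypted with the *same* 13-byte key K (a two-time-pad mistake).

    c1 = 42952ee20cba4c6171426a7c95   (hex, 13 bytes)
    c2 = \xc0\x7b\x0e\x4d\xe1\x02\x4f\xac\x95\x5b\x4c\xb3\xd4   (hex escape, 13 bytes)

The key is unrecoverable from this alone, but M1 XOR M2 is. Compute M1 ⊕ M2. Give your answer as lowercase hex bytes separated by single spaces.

82 ee 20 af ed b8 03 cd e4 19 26 cf 41

c1 ⊕ c2 = (M1 ⊕ K) ⊕ (M2 ⊕ K) = M1 ⊕ M2 — the shared key cancels under XOR.
byte 0: 42 xor c0 = 82
byte 1: 95 xor 7b = ee
byte 2: 2e xor 0e = 20
byte 3: e2 xor 4d = af
byte 4: 0c xor e1 = ed
byte 5: ba xor 02 = b8
byte 6: 4c xor 4f = 03
byte 7: 61 xor ac = cd
byte 8: 71 xor 95 = e4
byte 9: 42 xor 5b = 19
byte 10: 6a xor 4c = 26
byte 11: 7c xor b3 = cf
byte 12: 95 xor d4 = 41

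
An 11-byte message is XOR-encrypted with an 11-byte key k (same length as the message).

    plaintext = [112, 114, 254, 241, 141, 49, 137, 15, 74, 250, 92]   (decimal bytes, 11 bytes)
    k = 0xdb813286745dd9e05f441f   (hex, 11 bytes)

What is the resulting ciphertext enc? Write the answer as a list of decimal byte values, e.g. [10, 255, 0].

112 XOR 219 = 171
114 XOR 129 = 243
254 XOR  50 = 204
241 XOR 134 = 119
141 XOR 116 = 249
 49 XOR  93 = 108
137 XOR 217 =  80
 15 XOR 224 = 239
 74 XOR  95 =  21
250 XOR  68 = 190
 92 XOR  31 =  67

[171, 243, 204, 119, 249, 108, 80, 239, 21, 190, 67]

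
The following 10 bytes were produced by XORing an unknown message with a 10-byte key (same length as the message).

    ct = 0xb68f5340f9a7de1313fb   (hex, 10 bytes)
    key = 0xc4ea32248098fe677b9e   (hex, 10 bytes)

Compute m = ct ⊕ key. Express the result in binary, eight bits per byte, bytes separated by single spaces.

XOR is its own inverse, so applying the key byte-wise gives the result directly.
b6 ^ c4 = 72
8f ^ ea = 65
53 ^ 32 = 61
40 ^ 24 = 64
f9 ^ 80 = 79
a7 ^ 98 = 3f
de ^ fe = 20
13 ^ 67 = 74
13 ^ 7b = 68
fb ^ 9e = 65

01110010 01100101 01100001 01100100 01111001 00111111 00100000 01110100 01101000 01100101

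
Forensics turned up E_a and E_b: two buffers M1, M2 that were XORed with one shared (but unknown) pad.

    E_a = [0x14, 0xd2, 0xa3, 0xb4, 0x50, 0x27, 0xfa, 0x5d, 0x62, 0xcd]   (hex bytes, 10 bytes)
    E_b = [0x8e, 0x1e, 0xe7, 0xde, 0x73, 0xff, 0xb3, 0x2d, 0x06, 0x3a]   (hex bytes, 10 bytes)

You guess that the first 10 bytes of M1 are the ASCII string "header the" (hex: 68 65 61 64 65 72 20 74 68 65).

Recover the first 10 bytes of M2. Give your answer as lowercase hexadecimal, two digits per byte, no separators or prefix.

First, E_a ⊕ E_b = (M1 ⊕ K) ⊕ (M2 ⊕ K) = M1 ⊕ M2, so the key drops out. Then M2 = (M1 ⊕ M2) ⊕ M1 over the first 10 bytes.
byte 0: (14 xor 8e) xor 68 = 9a xor 68 = f2
byte 1: (d2 xor 1e) xor 65 = cc xor 65 = a9
byte 2: (a3 xor e7) xor 61 = 44 xor 61 = 25
byte 3: (b4 xor de) xor 64 = 6a xor 64 = 0e
byte 4: (50 xor 73) xor 65 = 23 xor 65 = 46
byte 5: (27 xor ff) xor 72 = d8 xor 72 = aa
byte 6: (fa xor b3) xor 20 = 49 xor 20 = 69
byte 7: (5d xor 2d) xor 74 = 70 xor 74 = 04
byte 8: (62 xor 06) xor 68 = 64 xor 68 = 0c
byte 9: (cd xor 3a) xor 65 = f7 xor 65 = 92

f2a9250e46aa69040c92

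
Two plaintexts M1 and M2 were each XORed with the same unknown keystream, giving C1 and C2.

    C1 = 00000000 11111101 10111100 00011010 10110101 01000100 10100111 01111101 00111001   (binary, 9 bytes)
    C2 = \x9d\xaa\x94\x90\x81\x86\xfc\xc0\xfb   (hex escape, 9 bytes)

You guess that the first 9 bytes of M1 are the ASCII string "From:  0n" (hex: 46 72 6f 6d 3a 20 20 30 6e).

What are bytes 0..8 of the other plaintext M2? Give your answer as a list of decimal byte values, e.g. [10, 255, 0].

First, C1 ⊕ C2 = (M1 ⊕ K) ⊕ (M2 ⊕ K) = M1 ⊕ M2, so the key drops out. Then M2 = (M1 ⊕ M2) ⊕ M1 over the first 9 bytes.
byte 0: (00 ^ 9d) ^ 46 = 9d ^ 46 = db
byte 1: (fd ^ aa) ^ 72 = 57 ^ 72 = 25
byte 2: (bc ^ 94) ^ 6f = 28 ^ 6f = 47
byte 3: (1a ^ 90) ^ 6d = 8a ^ 6d = e7
byte 4: (b5 ^ 81) ^ 3a = 34 ^ 3a = 0e
byte 5: (44 ^ 86) ^ 20 = c2 ^ 20 = e2
byte 6: (a7 ^ fc) ^ 20 = 5b ^ 20 = 7b
byte 7: (7d ^ c0) ^ 30 = bd ^ 30 = 8d
byte 8: (39 ^ fb) ^ 6e = c2 ^ 6e = ac

[219, 37, 71, 231, 14, 226, 123, 141, 172]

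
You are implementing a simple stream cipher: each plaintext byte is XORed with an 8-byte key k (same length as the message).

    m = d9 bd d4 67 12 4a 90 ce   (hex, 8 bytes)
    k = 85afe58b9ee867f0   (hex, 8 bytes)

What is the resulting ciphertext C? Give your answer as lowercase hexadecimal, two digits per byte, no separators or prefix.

5c1231ec8ca2f73e

byte 0: d9 ^ 85 = 5c
byte 1: bd ^ af = 12
byte 2: d4 ^ e5 = 31
byte 3: 67 ^ 8b = ec
byte 4: 12 ^ 9e = 8c
byte 5: 4a ^ e8 = a2
byte 6: 90 ^ 67 = f7
byte 7: ce ^ f0 = 3e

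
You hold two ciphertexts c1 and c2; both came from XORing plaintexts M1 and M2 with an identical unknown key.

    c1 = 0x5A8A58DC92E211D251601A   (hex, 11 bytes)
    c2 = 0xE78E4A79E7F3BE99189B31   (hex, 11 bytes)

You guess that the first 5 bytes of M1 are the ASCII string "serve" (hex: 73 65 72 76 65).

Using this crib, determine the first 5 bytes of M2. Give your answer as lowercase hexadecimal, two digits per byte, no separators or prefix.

ce6160d310

First, c1 ⊕ c2 = (M1 ⊕ K) ⊕ (M2 ⊕ K) = M1 ⊕ M2, so the key drops out. Then M2 = (M1 ⊕ M2) ⊕ M1 over the first 5 bytes.
byte 0: (5a XOR e7) XOR 73 = bd XOR 73 = ce
byte 1: (8a XOR 8e) XOR 65 = 04 XOR 65 = 61
byte 2: (58 XOR 4a) XOR 72 = 12 XOR 72 = 60
byte 3: (dc XOR 79) XOR 76 = a5 XOR 76 = d3
byte 4: (92 XOR e7) XOR 65 = 75 XOR 65 = 10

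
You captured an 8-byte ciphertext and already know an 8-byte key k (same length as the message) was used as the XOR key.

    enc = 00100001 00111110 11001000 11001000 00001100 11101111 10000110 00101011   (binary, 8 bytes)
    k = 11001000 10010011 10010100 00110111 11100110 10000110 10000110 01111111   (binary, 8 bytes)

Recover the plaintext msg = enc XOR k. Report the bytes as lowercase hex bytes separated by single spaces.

e9 ad 5c ff ea 69 00 54

21 xor c8 = e9
3e xor 93 = ad
c8 xor 94 = 5c
c8 xor 37 = ff
0c xor e6 = ea
ef xor 86 = 69
86 xor 86 = 00
2b xor 7f = 54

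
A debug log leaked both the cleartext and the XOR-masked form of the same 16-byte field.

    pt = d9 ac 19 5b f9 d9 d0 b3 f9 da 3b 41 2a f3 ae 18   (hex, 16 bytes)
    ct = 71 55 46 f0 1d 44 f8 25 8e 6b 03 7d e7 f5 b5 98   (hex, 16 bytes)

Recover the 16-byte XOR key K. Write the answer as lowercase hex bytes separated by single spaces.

a8 f9 5f ab e4 9d 28 96 77 b1 38 3c cd 06 1b 80

Since ct = pt ⊕ K, XORing both sides with pt gives K = pt ⊕ ct.
11011001 ^ 01110001 = 10101000
10101100 ^ 01010101 = 11111001
00011001 ^ 01000110 = 01011111
01011011 ^ 11110000 = 10101011
11111001 ^ 00011101 = 11100100
11011001 ^ 01000100 = 10011101
11010000 ^ 11111000 = 00101000
10110011 ^ 00100101 = 10010110
11111001 ^ 10001110 = 01110111
11011010 ^ 01101011 = 10110001
00111011 ^ 00000011 = 00111000
01000001 ^ 01111101 = 00111100
00101010 ^ 11100111 = 11001101
11110011 ^ 11110101 = 00000110
10101110 ^ 10110101 = 00011011
00011000 ^ 10011000 = 10000000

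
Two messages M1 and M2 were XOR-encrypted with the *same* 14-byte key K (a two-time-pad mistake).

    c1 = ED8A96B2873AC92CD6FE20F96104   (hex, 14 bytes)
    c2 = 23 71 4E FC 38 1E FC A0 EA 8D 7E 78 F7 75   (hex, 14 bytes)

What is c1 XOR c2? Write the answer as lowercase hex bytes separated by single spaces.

c1 ⊕ c2 = (M1 ⊕ K) ⊕ (M2 ⊕ K) = M1 ⊕ M2 — the shared key cancels under XOR.
byte 0: ed XOR 23 = ce
byte 1: 8a XOR 71 = fb
byte 2: 96 XOR 4e = d8
byte 3: b2 XOR fc = 4e
byte 4: 87 XOR 38 = bf
byte 5: 3a XOR 1e = 24
byte 6: c9 XOR fc = 35
byte 7: 2c XOR a0 = 8c
byte 8: d6 XOR ea = 3c
byte 9: fe XOR 8d = 73
byte 10: 20 XOR 7e = 5e
byte 11: f9 XOR 78 = 81
byte 12: 61 XOR f7 = 96
byte 13: 04 XOR 75 = 71

ce fb d8 4e bf 24 35 8c 3c 73 5e 81 96 71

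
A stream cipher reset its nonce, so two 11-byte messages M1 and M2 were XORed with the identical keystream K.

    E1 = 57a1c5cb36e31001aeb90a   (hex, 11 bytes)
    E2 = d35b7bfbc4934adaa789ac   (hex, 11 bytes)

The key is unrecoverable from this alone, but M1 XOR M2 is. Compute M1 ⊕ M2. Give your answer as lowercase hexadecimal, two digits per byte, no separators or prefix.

E1 ⊕ E2 = (M1 ⊕ K) ⊕ (M2 ⊕ K) = M1 ⊕ M2 — the shared key cancels under XOR.
byte 0: 57 ⊕ d3 = 84
byte 1: a1 ⊕ 5b = fa
byte 2: c5 ⊕ 7b = be
byte 3: cb ⊕ fb = 30
byte 4: 36 ⊕ c4 = f2
byte 5: e3 ⊕ 93 = 70
byte 6: 10 ⊕ 4a = 5a
byte 7: 01 ⊕ da = db
byte 8: ae ⊕ a7 = 09
byte 9: b9 ⊕ 89 = 30
byte 10: 0a ⊕ ac = a6

84fabe30f2705adb0930a6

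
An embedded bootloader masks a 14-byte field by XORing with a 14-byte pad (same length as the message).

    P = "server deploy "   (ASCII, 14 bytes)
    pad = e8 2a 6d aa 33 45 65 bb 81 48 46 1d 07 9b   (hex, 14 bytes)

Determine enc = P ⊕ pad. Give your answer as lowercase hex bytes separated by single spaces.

XOR is its own inverse, so applying the key byte-wise gives the result directly.
73 xor e8 = 9b
65 xor 2a = 4f
72 xor 6d = 1f
76 xor aa = dc
65 xor 33 = 56
72 xor 45 = 37
20 xor 65 = 45
64 xor bb = df
65 xor 81 = e4
70 xor 48 = 38
6c xor 46 = 2a
6f xor 1d = 72
79 xor 07 = 7e
20 xor 9b = bb

9b 4f 1f dc 56 37 45 df e4 38 2a 72 7e bb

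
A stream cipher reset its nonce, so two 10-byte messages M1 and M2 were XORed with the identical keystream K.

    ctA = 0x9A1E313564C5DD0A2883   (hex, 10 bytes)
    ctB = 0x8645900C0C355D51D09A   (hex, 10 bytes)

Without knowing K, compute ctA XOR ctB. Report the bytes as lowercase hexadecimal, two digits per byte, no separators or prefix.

ctA ⊕ ctB = (M1 ⊕ K) ⊕ (M2 ⊕ K) = M1 ⊕ M2 — the shared key cancels under XOR.
9a XOR 86 = 1c
1e XOR 45 = 5b
31 XOR 90 = a1
35 XOR 0c = 39
64 XOR 0c = 68
c5 XOR 35 = f0
dd XOR 5d = 80
0a XOR 51 = 5b
28 XOR d0 = f8
83 XOR 9a = 19

1c5ba13968f0805bf819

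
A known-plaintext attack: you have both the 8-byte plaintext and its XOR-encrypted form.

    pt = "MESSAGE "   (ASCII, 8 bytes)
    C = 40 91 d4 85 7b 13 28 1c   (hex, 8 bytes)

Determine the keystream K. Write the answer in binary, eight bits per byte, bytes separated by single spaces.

00001101 11010100 10000111 11010110 00111010 01010100 01101101 00111100

Since C = pt ⊕ K, XORing both sides with pt gives K = pt ⊕ C.
4d ^ 40 = 0d
45 ^ 91 = d4
53 ^ d4 = 87
53 ^ 85 = d6
41 ^ 7b = 3a
47 ^ 13 = 54
45 ^ 28 = 6d
20 ^ 1c = 3c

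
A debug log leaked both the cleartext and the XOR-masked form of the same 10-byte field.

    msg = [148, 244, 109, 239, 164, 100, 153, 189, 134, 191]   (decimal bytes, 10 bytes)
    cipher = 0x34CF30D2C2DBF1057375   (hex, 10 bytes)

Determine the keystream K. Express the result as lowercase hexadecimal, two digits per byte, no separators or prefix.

a03b5d3d66bf68b8f5ca

Since cipher = msg ⊕ K, XORing both sides with msg gives K = msg ⊕ cipher.
10010100 ^ 00110100 = 10100000
11110100 ^ 11001111 = 00111011
01101101 ^ 00110000 = 01011101
11101111 ^ 11010010 = 00111101
10100100 ^ 11000010 = 01100110
01100100 ^ 11011011 = 10111111
10011001 ^ 11110001 = 01101000
10111101 ^ 00000101 = 10111000
10000110 ^ 01110011 = 11110101
10111111 ^ 01110101 = 11001010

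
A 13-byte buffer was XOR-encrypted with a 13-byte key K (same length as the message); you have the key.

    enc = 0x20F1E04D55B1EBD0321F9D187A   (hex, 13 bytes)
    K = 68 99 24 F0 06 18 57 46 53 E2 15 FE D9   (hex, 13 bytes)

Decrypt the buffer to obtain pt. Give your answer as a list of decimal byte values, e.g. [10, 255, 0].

00100000 ^ 01101000 = 01001000
11110001 ^ 10011001 = 01101000
11100000 ^ 00100100 = 11000100
01001101 ^ 11110000 = 10111101
01010101 ^ 00000110 = 01010011
10110001 ^ 00011000 = 10101001
11101011 ^ 01010111 = 10111100
11010000 ^ 01000110 = 10010110
00110010 ^ 01010011 = 01100001
00011111 ^ 11100010 = 11111101
10011101 ^ 00010101 = 10001000
00011000 ^ 11111110 = 11100110
01111010 ^ 11011001 = 10100011

[72, 104, 196, 189, 83, 169, 188, 150, 97, 253, 136, 230, 163]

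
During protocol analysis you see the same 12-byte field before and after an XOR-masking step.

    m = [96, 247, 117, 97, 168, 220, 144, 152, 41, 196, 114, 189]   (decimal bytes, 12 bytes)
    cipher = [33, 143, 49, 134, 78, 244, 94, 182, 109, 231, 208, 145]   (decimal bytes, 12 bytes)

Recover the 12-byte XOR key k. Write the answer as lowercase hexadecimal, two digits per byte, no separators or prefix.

Since cipher = m ⊕ k, XORing both sides with m gives k = m ⊕ cipher.
byte 0: 60 XOR 21 = 41
byte 1: f7 XOR 8f = 78
byte 2: 75 XOR 31 = 44
byte 3: 61 XOR 86 = e7
byte 4: a8 XOR 4e = e6
byte 5: dc XOR f4 = 28
byte 6: 90 XOR 5e = ce
byte 7: 98 XOR b6 = 2e
byte 8: 29 XOR 6d = 44
byte 9: c4 XOR e7 = 23
byte 10: 72 XOR d0 = a2
byte 11: bd XOR 91 = 2c

417844e7e628ce2e4423a22c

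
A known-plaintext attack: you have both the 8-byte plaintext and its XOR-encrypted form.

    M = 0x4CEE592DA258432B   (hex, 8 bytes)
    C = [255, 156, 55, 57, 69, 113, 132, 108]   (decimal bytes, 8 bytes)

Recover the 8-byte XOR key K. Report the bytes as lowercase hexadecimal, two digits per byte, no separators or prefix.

b3726e14e729c747

Since C = M ⊕ K, XORing both sides with M gives K = M ⊕ C.
4c ⊕ ff = b3
ee ⊕ 9c = 72
59 ⊕ 37 = 6e
2d ⊕ 39 = 14
a2 ⊕ 45 = e7
58 ⊕ 71 = 29
43 ⊕ 84 = c7
2b ⊕ 6c = 47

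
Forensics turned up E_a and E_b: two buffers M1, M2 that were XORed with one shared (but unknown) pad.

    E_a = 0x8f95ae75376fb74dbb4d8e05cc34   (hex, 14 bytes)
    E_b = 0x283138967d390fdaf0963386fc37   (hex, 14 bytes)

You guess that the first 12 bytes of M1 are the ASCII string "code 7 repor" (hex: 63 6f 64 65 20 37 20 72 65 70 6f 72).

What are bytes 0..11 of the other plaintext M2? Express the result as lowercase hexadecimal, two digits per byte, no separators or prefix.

First, E_a ⊕ E_b = (M1 ⊕ K) ⊕ (M2 ⊕ K) = M1 ⊕ M2, so the key drops out. Then M2 = (M1 ⊕ M2) ⊕ M1 over the first 12 bytes.
byte 0: (8f ^ 28) ^ 63 = a7 ^ 63 = c4
byte 1: (95 ^ 31) ^ 6f = a4 ^ 6f = cb
byte 2: (ae ^ 38) ^ 64 = 96 ^ 64 = f2
byte 3: (75 ^ 96) ^ 65 = e3 ^ 65 = 86
byte 4: (37 ^ 7d) ^ 20 = 4a ^ 20 = 6a
byte 5: (6f ^ 39) ^ 37 = 56 ^ 37 = 61
byte 6: (b7 ^ 0f) ^ 20 = b8 ^ 20 = 98
byte 7: (4d ^ da) ^ 72 = 97 ^ 72 = e5
byte 8: (bb ^ f0) ^ 65 = 4b ^ 65 = 2e
byte 9: (4d ^ 96) ^ 70 = db ^ 70 = ab
byte 10: (8e ^ 33) ^ 6f = bd ^ 6f = d2
byte 11: (05 ^ 86) ^ 72 = 83 ^ 72 = f1

c4cbf2866a6198e52eabd2f1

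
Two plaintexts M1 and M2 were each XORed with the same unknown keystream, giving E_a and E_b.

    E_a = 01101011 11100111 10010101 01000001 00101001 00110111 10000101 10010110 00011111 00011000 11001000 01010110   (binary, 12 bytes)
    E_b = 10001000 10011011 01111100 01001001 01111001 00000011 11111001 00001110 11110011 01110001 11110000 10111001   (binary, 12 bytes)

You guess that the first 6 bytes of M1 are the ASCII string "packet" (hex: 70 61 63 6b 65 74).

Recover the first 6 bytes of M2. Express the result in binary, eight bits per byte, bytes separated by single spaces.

First, E_a ⊕ E_b = (M1 ⊕ K) ⊕ (M2 ⊕ K) = M1 ⊕ M2, so the key drops out. Then M2 = (M1 ⊕ M2) ⊕ M1 over the first 6 bytes.
byte 0: (6b XOR 88) XOR 70 = e3 XOR 70 = 93
byte 1: (e7 XOR 9b) XOR 61 = 7c XOR 61 = 1d
byte 2: (95 XOR 7c) XOR 63 = e9 XOR 63 = 8a
byte 3: (41 XOR 49) XOR 6b = 08 XOR 6b = 63
byte 4: (29 XOR 79) XOR 65 = 50 XOR 65 = 35
byte 5: (37 XOR 03) XOR 74 = 34 XOR 74 = 40

10010011 00011101 10001010 01100011 00110101 01000000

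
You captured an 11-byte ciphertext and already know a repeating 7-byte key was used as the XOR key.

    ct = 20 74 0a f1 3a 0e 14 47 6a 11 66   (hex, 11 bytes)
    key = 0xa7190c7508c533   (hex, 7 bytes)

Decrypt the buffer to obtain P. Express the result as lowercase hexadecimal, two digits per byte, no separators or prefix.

876d068432cb27e0731d13

The 7-byte key repeats, so the effective keystream is a7 19 0c 75 08 c5 33 a7 19 0c 75.
byte 0:  32 xor 167 = 135
byte 1: 116 xor  25 = 109
byte 2:  10 xor  12 =   6
byte 3: 241 xor 117 = 132
byte 4:  58 xor   8 =  50
byte 5:  14 xor 197 = 203
byte 6:  20 xor  51 =  39
byte 7:  71 xor 167 = 224
byte 8: 106 xor  25 = 115
byte 9:  17 xor  12 =  29
byte 10: 102 xor 117 =  19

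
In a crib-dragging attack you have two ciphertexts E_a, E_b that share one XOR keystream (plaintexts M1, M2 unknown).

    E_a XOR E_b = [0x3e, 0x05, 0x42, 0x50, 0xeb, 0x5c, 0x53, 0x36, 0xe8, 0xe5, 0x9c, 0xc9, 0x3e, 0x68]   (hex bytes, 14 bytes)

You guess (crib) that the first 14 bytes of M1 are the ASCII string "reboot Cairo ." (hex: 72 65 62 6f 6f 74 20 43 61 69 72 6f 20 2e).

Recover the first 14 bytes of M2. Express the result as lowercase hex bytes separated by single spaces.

Since E_a ⊕ E_b = M1 ⊕ M2, XORing with the guessed M1 bytes yields the corresponding M2 bytes: M2 = (E_a ⊕ E_b) ⊕ M1.
3e xor 72 = 4c
05 xor 65 = 60
42 xor 62 = 20
50 xor 6f = 3f
eb xor 6f = 84
5c xor 74 = 28
53 xor 20 = 73
36 xor 43 = 75
e8 xor 61 = 89
e5 xor 69 = 8c
9c xor 72 = ee
c9 xor 6f = a6
3e xor 20 = 1e
68 xor 2e = 46

4c 60 20 3f 84 28 73 75 89 8c ee a6 1e 46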